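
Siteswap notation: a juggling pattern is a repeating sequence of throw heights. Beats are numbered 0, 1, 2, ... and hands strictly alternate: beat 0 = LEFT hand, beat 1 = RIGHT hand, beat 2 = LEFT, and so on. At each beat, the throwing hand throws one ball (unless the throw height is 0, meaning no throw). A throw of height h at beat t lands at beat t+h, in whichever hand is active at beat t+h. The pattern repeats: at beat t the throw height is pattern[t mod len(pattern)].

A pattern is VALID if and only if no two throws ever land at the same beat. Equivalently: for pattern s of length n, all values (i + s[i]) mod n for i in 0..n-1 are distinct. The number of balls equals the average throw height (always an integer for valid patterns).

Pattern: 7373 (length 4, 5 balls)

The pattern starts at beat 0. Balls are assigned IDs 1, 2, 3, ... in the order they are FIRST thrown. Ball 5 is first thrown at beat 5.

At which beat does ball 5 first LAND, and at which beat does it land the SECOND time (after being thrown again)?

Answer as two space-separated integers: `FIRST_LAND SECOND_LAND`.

Beat 0 (L): throw ball1 h=7 -> lands@7:R; in-air after throw: [b1@7:R]
Beat 1 (R): throw ball2 h=3 -> lands@4:L; in-air after throw: [b2@4:L b1@7:R]
Beat 2 (L): throw ball3 h=7 -> lands@9:R; in-air after throw: [b2@4:L b1@7:R b3@9:R]
Beat 3 (R): throw ball4 h=3 -> lands@6:L; in-air after throw: [b2@4:L b4@6:L b1@7:R b3@9:R]
Beat 4 (L): throw ball2 h=7 -> lands@11:R; in-air after throw: [b4@6:L b1@7:R b3@9:R b2@11:R]
Beat 5 (R): throw ball5 h=3 -> lands@8:L; in-air after throw: [b4@6:L b1@7:R b5@8:L b3@9:R b2@11:R]
Beat 6 (L): throw ball4 h=7 -> lands@13:R; in-air after throw: [b1@7:R b5@8:L b3@9:R b2@11:R b4@13:R]
Beat 7 (R): throw ball1 h=3 -> lands@10:L; in-air after throw: [b5@8:L b3@9:R b1@10:L b2@11:R b4@13:R]
Beat 8 (L): throw ball5 h=7 -> lands@15:R; in-air after throw: [b3@9:R b1@10:L b2@11:R b4@13:R b5@15:R]
Beat 9 (R): throw ball3 h=3 -> lands@12:L; in-air after throw: [b1@10:L b2@11:R b3@12:L b4@13:R b5@15:R]
Beat 10 (L): throw ball1 h=7 -> lands@17:R; in-air after throw: [b2@11:R b3@12:L b4@13:R b5@15:R b1@17:R]
Beat 11 (R): throw ball2 h=3 -> lands@14:L; in-air after throw: [b3@12:L b4@13:R b2@14:L b5@15:R b1@17:R]
Beat 12 (L): throw ball3 h=7 -> lands@19:R; in-air after throw: [b4@13:R b2@14:L b5@15:R b1@17:R b3@19:R]
Beat 13 (R): throw ball4 h=3 -> lands@16:L; in-air after throw: [b2@14:L b5@15:R b4@16:L b1@17:R b3@19:R]
Beat 14 (L): throw ball2 h=7 -> lands@21:R; in-air after throw: [b5@15:R b4@16:L b1@17:R b3@19:R b2@21:R]
Beat 15 (R): throw ball5 h=3 -> lands@18:L; in-air after throw: [b4@16:L b1@17:R b5@18:L b3@19:R b2@21:R]
Ball 5: thrown@5 h=3 -> first land @8; rethrown@8 h=7 -> second land @15

Answer: 8 15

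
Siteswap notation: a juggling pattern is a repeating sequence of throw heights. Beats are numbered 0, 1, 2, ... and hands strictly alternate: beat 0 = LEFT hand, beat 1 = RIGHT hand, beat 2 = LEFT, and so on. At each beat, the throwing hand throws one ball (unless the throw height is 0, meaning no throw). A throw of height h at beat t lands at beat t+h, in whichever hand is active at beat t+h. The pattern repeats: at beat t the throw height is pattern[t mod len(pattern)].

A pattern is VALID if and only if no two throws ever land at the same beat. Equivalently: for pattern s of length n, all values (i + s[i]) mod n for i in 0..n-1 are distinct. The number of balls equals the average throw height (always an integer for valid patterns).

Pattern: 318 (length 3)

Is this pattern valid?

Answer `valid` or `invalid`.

Answer: valid

Derivation:
i=0: (i + s[i]) mod n = (0 + 3) mod 3 = 0
i=1: (i + s[i]) mod n = (1 + 1) mod 3 = 2
i=2: (i + s[i]) mod n = (2 + 8) mod 3 = 1
Residues: [0, 2, 1], distinct: True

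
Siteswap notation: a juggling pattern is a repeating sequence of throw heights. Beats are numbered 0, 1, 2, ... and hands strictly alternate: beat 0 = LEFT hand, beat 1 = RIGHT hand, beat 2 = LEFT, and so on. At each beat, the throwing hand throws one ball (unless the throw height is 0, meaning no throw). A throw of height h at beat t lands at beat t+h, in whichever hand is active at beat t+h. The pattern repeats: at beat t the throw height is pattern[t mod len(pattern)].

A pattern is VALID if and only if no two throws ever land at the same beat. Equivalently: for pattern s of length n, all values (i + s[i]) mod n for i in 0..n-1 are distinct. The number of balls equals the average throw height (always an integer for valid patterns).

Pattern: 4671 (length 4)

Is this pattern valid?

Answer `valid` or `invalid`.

i=0: (i + s[i]) mod n = (0 + 4) mod 4 = 0
i=1: (i + s[i]) mod n = (1 + 6) mod 4 = 3
i=2: (i + s[i]) mod n = (2 + 7) mod 4 = 1
i=3: (i + s[i]) mod n = (3 + 1) mod 4 = 0
Residues: [0, 3, 1, 0], distinct: False

Answer: invalid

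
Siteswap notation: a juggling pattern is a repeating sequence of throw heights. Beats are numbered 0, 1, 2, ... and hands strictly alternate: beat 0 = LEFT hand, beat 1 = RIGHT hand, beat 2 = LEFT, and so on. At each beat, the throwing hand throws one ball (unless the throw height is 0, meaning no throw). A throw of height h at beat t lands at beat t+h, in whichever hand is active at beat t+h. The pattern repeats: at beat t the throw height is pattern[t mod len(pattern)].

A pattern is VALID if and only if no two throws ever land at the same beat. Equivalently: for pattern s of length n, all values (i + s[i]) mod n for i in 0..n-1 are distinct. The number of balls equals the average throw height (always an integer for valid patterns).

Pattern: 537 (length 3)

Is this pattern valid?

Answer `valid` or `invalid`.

i=0: (i + s[i]) mod n = (0 + 5) mod 3 = 2
i=1: (i + s[i]) mod n = (1 + 3) mod 3 = 1
i=2: (i + s[i]) mod n = (2 + 7) mod 3 = 0
Residues: [2, 1, 0], distinct: True

Answer: valid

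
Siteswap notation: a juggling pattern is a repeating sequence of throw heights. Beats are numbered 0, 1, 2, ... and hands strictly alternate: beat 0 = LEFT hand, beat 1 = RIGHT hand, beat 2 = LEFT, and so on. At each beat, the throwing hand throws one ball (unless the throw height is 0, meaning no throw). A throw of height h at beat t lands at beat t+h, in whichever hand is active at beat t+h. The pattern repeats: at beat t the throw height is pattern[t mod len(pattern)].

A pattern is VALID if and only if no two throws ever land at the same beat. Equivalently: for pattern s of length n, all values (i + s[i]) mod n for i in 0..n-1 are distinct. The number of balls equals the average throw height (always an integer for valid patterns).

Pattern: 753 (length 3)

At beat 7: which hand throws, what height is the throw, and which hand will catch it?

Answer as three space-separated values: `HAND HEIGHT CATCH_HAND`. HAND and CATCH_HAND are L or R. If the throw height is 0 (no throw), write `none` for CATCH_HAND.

Answer: R 5 L

Derivation:
Beat 7: 7 mod 2 = 1, so hand = R
Throw height = pattern[7 mod 3] = pattern[1] = 5
Lands at beat 7+5=12, 12 mod 2 = 0, so catch hand = L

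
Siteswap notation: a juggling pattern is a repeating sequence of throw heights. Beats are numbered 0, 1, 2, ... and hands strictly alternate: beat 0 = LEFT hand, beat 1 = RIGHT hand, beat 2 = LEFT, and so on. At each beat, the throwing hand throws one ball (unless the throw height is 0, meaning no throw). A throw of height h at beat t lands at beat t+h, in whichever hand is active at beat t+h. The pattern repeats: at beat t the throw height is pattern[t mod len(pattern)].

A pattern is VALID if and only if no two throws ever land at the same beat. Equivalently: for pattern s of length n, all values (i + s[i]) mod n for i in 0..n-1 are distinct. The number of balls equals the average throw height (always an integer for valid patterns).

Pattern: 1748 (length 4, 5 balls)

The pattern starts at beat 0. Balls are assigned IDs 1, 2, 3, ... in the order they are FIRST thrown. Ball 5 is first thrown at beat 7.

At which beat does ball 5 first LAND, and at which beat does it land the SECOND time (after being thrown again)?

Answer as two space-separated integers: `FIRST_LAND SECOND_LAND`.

Beat 0 (L): throw ball1 h=1 -> lands@1:R; in-air after throw: [b1@1:R]
Beat 1 (R): throw ball1 h=7 -> lands@8:L; in-air after throw: [b1@8:L]
Beat 2 (L): throw ball2 h=4 -> lands@6:L; in-air after throw: [b2@6:L b1@8:L]
Beat 3 (R): throw ball3 h=8 -> lands@11:R; in-air after throw: [b2@6:L b1@8:L b3@11:R]
Beat 4 (L): throw ball4 h=1 -> lands@5:R; in-air after throw: [b4@5:R b2@6:L b1@8:L b3@11:R]
Beat 5 (R): throw ball4 h=7 -> lands@12:L; in-air after throw: [b2@6:L b1@8:L b3@11:R b4@12:L]
Beat 6 (L): throw ball2 h=4 -> lands@10:L; in-air after throw: [b1@8:L b2@10:L b3@11:R b4@12:L]
Beat 7 (R): throw ball5 h=8 -> lands@15:R; in-air after throw: [b1@8:L b2@10:L b3@11:R b4@12:L b5@15:R]
Beat 8 (L): throw ball1 h=1 -> lands@9:R; in-air after throw: [b1@9:R b2@10:L b3@11:R b4@12:L b5@15:R]
Beat 9 (R): throw ball1 h=7 -> lands@16:L; in-air after throw: [b2@10:L b3@11:R b4@12:L b5@15:R b1@16:L]
Beat 10 (L): throw ball2 h=4 -> lands@14:L; in-air after throw: [b3@11:R b4@12:L b2@14:L b5@15:R b1@16:L]
Beat 11 (R): throw ball3 h=8 -> lands@19:R; in-air after throw: [b4@12:L b2@14:L b5@15:R b1@16:L b3@19:R]
Beat 12 (L): throw ball4 h=1 -> lands@13:R; in-air after throw: [b4@13:R b2@14:L b5@15:R b1@16:L b3@19:R]
Beat 13 (R): throw ball4 h=7 -> lands@20:L; in-air after throw: [b2@14:L b5@15:R b1@16:L b3@19:R b4@20:L]
Beat 14 (L): throw ball2 h=4 -> lands@18:L; in-air after throw: [b5@15:R b1@16:L b2@18:L b3@19:R b4@20:L]
Beat 15 (R): throw ball5 h=8 -> lands@23:R; in-air after throw: [b1@16:L b2@18:L b3@19:R b4@20:L b5@23:R]
Beat 16 (L): throw ball1 h=1 -> lands@17:R; in-air after throw: [b1@17:R b2@18:L b3@19:R b4@20:L b5@23:R]
Beat 17 (R): throw ball1 h=7 -> lands@24:L; in-air after throw: [b2@18:L b3@19:R b4@20:L b5@23:R b1@24:L]
Beat 18 (L): throw ball2 h=4 -> lands@22:L; in-air after throw: [b3@19:R b4@20:L b2@22:L b5@23:R b1@24:L]
Ball 5: thrown@7 h=8 -> first land @15; rethrown@15 h=8 -> second land @23

Answer: 15 23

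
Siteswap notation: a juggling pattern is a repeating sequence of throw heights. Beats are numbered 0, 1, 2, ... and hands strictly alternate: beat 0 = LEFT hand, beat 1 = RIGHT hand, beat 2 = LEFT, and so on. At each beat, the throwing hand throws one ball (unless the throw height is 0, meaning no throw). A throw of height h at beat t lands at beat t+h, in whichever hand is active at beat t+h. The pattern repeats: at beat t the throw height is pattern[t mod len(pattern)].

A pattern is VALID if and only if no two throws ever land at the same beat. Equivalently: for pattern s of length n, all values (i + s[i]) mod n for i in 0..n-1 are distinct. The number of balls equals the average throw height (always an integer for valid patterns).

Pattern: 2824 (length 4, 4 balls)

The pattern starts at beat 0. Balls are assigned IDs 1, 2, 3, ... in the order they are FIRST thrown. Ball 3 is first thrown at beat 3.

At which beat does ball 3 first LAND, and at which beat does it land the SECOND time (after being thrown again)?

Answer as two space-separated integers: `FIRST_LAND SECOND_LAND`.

Beat 0 (L): throw ball1 h=2 -> lands@2:L; in-air after throw: [b1@2:L]
Beat 1 (R): throw ball2 h=8 -> lands@9:R; in-air after throw: [b1@2:L b2@9:R]
Beat 2 (L): throw ball1 h=2 -> lands@4:L; in-air after throw: [b1@4:L b2@9:R]
Beat 3 (R): throw ball3 h=4 -> lands@7:R; in-air after throw: [b1@4:L b3@7:R b2@9:R]
Beat 4 (L): throw ball1 h=2 -> lands@6:L; in-air after throw: [b1@6:L b3@7:R b2@9:R]
Beat 5 (R): throw ball4 h=8 -> lands@13:R; in-air after throw: [b1@6:L b3@7:R b2@9:R b4@13:R]
Beat 6 (L): throw ball1 h=2 -> lands@8:L; in-air after throw: [b3@7:R b1@8:L b2@9:R b4@13:R]
Beat 7 (R): throw ball3 h=4 -> lands@11:R; in-air after throw: [b1@8:L b2@9:R b3@11:R b4@13:R]
Beat 8 (L): throw ball1 h=2 -> lands@10:L; in-air after throw: [b2@9:R b1@10:L b3@11:R b4@13:R]
Beat 9 (R): throw ball2 h=8 -> lands@17:R; in-air after throw: [b1@10:L b3@11:R b4@13:R b2@17:R]
Beat 10 (L): throw ball1 h=2 -> lands@12:L; in-air after throw: [b3@11:R b1@12:L b4@13:R b2@17:R]
Beat 11 (R): throw ball3 h=4 -> lands@15:R; in-air after throw: [b1@12:L b4@13:R b3@15:R b2@17:R]
Ball 3: thrown@3 h=4 -> first land @7; rethrown@7 h=4 -> second land @11

Answer: 7 11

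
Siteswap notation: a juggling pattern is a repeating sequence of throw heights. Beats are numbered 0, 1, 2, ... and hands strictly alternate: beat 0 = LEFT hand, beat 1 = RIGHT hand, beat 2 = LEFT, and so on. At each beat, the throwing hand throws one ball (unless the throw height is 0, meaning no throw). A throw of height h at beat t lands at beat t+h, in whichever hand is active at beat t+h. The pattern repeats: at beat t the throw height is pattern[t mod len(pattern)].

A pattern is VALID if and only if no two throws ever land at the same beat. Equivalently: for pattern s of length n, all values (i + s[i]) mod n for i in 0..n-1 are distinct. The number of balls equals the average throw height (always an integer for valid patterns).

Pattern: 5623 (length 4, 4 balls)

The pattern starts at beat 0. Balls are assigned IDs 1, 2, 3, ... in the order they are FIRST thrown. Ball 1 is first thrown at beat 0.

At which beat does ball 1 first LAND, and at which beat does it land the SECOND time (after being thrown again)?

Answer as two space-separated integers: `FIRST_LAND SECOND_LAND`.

Beat 0 (L): throw ball1 h=5 -> lands@5:R; in-air after throw: [b1@5:R]
Beat 1 (R): throw ball2 h=6 -> lands@7:R; in-air after throw: [b1@5:R b2@7:R]
Beat 2 (L): throw ball3 h=2 -> lands@4:L; in-air after throw: [b3@4:L b1@5:R b2@7:R]
Beat 3 (R): throw ball4 h=3 -> lands@6:L; in-air after throw: [b3@4:L b1@5:R b4@6:L b2@7:R]
Beat 4 (L): throw ball3 h=5 -> lands@9:R; in-air after throw: [b1@5:R b4@6:L b2@7:R b3@9:R]
Beat 5 (R): throw ball1 h=6 -> lands@11:R; in-air after throw: [b4@6:L b2@7:R b3@9:R b1@11:R]
Beat 6 (L): throw ball4 h=2 -> lands@8:L; in-air after throw: [b2@7:R b4@8:L b3@9:R b1@11:R]
Beat 7 (R): throw ball2 h=3 -> lands@10:L; in-air after throw: [b4@8:L b3@9:R b2@10:L b1@11:R]
Beat 8 (L): throw ball4 h=5 -> lands@13:R; in-air after throw: [b3@9:R b2@10:L b1@11:R b4@13:R]
Beat 9 (R): throw ball3 h=6 -> lands@15:R; in-air after throw: [b2@10:L b1@11:R b4@13:R b3@15:R]
Beat 10 (L): throw ball2 h=2 -> lands@12:L; in-air after throw: [b1@11:R b2@12:L b4@13:R b3@15:R]
Beat 11 (R): throw ball1 h=3 -> lands@14:L; in-air after throw: [b2@12:L b4@13:R b1@14:L b3@15:R]
Ball 1: thrown@0 h=5 -> first land @5; rethrown@5 h=6 -> second land @11

Answer: 5 11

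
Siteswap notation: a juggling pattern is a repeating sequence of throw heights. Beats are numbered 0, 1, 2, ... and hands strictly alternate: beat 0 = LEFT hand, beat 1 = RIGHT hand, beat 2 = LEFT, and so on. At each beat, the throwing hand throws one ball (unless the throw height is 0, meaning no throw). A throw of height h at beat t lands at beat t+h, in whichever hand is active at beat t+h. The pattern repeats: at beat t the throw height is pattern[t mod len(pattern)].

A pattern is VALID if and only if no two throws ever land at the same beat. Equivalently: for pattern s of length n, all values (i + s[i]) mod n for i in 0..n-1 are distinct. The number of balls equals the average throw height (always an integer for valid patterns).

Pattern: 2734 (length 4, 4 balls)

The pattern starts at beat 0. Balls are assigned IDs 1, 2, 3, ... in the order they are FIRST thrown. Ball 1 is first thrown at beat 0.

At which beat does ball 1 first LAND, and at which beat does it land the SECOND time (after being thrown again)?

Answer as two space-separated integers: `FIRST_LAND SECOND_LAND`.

Answer: 2 5

Derivation:
Beat 0 (L): throw ball1 h=2 -> lands@2:L; in-air after throw: [b1@2:L]
Beat 1 (R): throw ball2 h=7 -> lands@8:L; in-air after throw: [b1@2:L b2@8:L]
Beat 2 (L): throw ball1 h=3 -> lands@5:R; in-air after throw: [b1@5:R b2@8:L]
Beat 3 (R): throw ball3 h=4 -> lands@7:R; in-air after throw: [b1@5:R b3@7:R b2@8:L]
Beat 4 (L): throw ball4 h=2 -> lands@6:L; in-air after throw: [b1@5:R b4@6:L b3@7:R b2@8:L]
Beat 5 (R): throw ball1 h=7 -> lands@12:L; in-air after throw: [b4@6:L b3@7:R b2@8:L b1@12:L]
Ball 1: thrown@0 h=2 -> first land @2; rethrown@2 h=3 -> second land @5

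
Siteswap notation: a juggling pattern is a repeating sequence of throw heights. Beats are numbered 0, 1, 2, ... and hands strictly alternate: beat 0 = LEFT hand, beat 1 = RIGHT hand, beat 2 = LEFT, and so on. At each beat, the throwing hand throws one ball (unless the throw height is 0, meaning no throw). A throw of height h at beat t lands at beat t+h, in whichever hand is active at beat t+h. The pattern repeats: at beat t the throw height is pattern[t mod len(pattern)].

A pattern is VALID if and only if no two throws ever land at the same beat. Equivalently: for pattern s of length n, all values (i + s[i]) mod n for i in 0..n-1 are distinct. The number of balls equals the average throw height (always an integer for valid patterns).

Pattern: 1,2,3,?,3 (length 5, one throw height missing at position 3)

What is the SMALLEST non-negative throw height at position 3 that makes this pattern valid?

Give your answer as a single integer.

Answer: 1

Derivation:
i=0: (0 + 1) mod 5 = 1
i=1: (1 + 2) mod 5 = 3
i=2: (2 + 3) mod 5 = 0
i=3: s[i]=? (unknown)
i=4: (4 + 3) mod 5 = 2
Known residues: [0, 1, 2, 3]; need a permutation of 0..4, so missing residue r = 4
Need (3 + s) mod 5 = 4; smallest s = (4 - 3) mod 5 = 1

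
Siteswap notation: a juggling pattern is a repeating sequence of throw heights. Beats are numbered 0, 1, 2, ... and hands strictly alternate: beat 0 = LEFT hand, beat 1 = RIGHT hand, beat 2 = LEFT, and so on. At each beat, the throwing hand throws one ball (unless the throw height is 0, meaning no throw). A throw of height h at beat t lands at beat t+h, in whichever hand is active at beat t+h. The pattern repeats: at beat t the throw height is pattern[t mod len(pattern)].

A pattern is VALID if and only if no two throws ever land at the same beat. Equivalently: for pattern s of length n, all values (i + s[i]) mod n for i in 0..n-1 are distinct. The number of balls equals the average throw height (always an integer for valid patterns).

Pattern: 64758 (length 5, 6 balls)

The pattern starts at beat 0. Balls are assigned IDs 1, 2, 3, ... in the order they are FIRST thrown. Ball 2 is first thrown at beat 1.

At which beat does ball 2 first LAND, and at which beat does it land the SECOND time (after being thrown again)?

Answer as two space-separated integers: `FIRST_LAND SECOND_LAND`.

Beat 0 (L): throw ball1 h=6 -> lands@6:L; in-air after throw: [b1@6:L]
Beat 1 (R): throw ball2 h=4 -> lands@5:R; in-air after throw: [b2@5:R b1@6:L]
Beat 2 (L): throw ball3 h=7 -> lands@9:R; in-air after throw: [b2@5:R b1@6:L b3@9:R]
Beat 3 (R): throw ball4 h=5 -> lands@8:L; in-air after throw: [b2@5:R b1@6:L b4@8:L b3@9:R]
Beat 4 (L): throw ball5 h=8 -> lands@12:L; in-air after throw: [b2@5:R b1@6:L b4@8:L b3@9:R b5@12:L]
Beat 5 (R): throw ball2 h=6 -> lands@11:R; in-air after throw: [b1@6:L b4@8:L b3@9:R b2@11:R b5@12:L]
Beat 6 (L): throw ball1 h=4 -> lands@10:L; in-air after throw: [b4@8:L b3@9:R b1@10:L b2@11:R b5@12:L]
Beat 7 (R): throw ball6 h=7 -> lands@14:L; in-air after throw: [b4@8:L b3@9:R b1@10:L b2@11:R b5@12:L b6@14:L]
Beat 8 (L): throw ball4 h=5 -> lands@13:R; in-air after throw: [b3@9:R b1@10:L b2@11:R b5@12:L b4@13:R b6@14:L]
Beat 9 (R): throw ball3 h=8 -> lands@17:R; in-air after throw: [b1@10:L b2@11:R b5@12:L b4@13:R b6@14:L b3@17:R]
Beat 10 (L): throw ball1 h=6 -> lands@16:L; in-air after throw: [b2@11:R b5@12:L b4@13:R b6@14:L b1@16:L b3@17:R]
Beat 11 (R): throw ball2 h=4 -> lands@15:R; in-air after throw: [b5@12:L b4@13:R b6@14:L b2@15:R b1@16:L b3@17:R]
Ball 2: thrown@1 h=4 -> first land @5; rethrown@5 h=6 -> second land @11

Answer: 5 11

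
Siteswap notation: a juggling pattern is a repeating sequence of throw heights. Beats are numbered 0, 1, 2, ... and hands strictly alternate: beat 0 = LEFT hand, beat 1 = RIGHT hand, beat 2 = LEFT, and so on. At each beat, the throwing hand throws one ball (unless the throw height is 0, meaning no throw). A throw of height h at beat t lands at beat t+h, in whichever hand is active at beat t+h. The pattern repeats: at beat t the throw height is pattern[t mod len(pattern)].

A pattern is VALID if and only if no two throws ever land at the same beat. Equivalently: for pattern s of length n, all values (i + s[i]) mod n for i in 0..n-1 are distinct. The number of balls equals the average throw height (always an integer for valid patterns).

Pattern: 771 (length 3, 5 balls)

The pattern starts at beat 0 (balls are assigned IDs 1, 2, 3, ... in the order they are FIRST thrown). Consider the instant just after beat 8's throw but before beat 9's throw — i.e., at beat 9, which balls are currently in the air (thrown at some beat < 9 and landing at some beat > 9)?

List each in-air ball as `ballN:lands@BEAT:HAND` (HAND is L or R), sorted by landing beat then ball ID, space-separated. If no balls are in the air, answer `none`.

Beat 0 (L): throw ball1 h=7 -> lands@7:R; in-air after throw: [b1@7:R]
Beat 1 (R): throw ball2 h=7 -> lands@8:L; in-air after throw: [b1@7:R b2@8:L]
Beat 2 (L): throw ball3 h=1 -> lands@3:R; in-air after throw: [b3@3:R b1@7:R b2@8:L]
Beat 3 (R): throw ball3 h=7 -> lands@10:L; in-air after throw: [b1@7:R b2@8:L b3@10:L]
Beat 4 (L): throw ball4 h=7 -> lands@11:R; in-air after throw: [b1@7:R b2@8:L b3@10:L b4@11:R]
Beat 5 (R): throw ball5 h=1 -> lands@6:L; in-air after throw: [b5@6:L b1@7:R b2@8:L b3@10:L b4@11:R]
Beat 6 (L): throw ball5 h=7 -> lands@13:R; in-air after throw: [b1@7:R b2@8:L b3@10:L b4@11:R b5@13:R]
Beat 7 (R): throw ball1 h=7 -> lands@14:L; in-air after throw: [b2@8:L b3@10:L b4@11:R b5@13:R b1@14:L]
Beat 8 (L): throw ball2 h=1 -> lands@9:R; in-air after throw: [b2@9:R b3@10:L b4@11:R b5@13:R b1@14:L]
Beat 9 (R): throw ball2 h=7 -> lands@16:L; in-air after throw: [b3@10:L b4@11:R b5@13:R b1@14:L b2@16:L]

Answer: ball3:lands@10:L ball4:lands@11:R ball5:lands@13:R ball1:lands@14:L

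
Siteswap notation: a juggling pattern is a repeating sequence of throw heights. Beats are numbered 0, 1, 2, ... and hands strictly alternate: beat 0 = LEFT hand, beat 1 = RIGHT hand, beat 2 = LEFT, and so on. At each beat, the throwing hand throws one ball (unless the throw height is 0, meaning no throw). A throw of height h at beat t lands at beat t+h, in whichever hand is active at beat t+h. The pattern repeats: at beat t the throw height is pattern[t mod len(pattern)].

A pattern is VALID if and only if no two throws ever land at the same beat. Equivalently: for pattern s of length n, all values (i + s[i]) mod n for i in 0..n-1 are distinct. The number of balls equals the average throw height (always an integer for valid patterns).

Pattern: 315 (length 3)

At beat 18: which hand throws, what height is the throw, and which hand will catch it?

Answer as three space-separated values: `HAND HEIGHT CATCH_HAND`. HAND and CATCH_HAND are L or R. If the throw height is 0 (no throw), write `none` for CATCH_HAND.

Answer: L 3 R

Derivation:
Beat 18: 18 mod 2 = 0, so hand = L
Throw height = pattern[18 mod 3] = pattern[0] = 3
Lands at beat 18+3=21, 21 mod 2 = 1, so catch hand = R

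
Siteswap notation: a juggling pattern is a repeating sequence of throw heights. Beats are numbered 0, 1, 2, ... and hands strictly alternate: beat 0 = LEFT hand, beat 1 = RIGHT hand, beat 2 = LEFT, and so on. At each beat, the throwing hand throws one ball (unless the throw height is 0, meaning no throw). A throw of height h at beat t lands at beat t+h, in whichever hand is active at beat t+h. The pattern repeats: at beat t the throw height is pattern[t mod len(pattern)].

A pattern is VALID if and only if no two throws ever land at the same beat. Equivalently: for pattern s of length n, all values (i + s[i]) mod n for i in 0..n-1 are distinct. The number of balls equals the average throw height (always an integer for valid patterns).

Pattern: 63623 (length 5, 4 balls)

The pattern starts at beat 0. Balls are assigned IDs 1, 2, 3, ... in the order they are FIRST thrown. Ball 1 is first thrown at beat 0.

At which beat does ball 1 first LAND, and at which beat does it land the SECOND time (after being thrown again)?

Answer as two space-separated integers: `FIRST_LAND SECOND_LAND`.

Answer: 6 9

Derivation:
Beat 0 (L): throw ball1 h=6 -> lands@6:L; in-air after throw: [b1@6:L]
Beat 1 (R): throw ball2 h=3 -> lands@4:L; in-air after throw: [b2@4:L b1@6:L]
Beat 2 (L): throw ball3 h=6 -> lands@8:L; in-air after throw: [b2@4:L b1@6:L b3@8:L]
Beat 3 (R): throw ball4 h=2 -> lands@5:R; in-air after throw: [b2@4:L b4@5:R b1@6:L b3@8:L]
Beat 4 (L): throw ball2 h=3 -> lands@7:R; in-air after throw: [b4@5:R b1@6:L b2@7:R b3@8:L]
Beat 5 (R): throw ball4 h=6 -> lands@11:R; in-air after throw: [b1@6:L b2@7:R b3@8:L b4@11:R]
Beat 6 (L): throw ball1 h=3 -> lands@9:R; in-air after throw: [b2@7:R b3@8:L b1@9:R b4@11:R]
Beat 7 (R): throw ball2 h=6 -> lands@13:R; in-air after throw: [b3@8:L b1@9:R b4@11:R b2@13:R]
Beat 8 (L): throw ball3 h=2 -> lands@10:L; in-air after throw: [b1@9:R b3@10:L b4@11:R b2@13:R]
Beat 9 (R): throw ball1 h=3 -> lands@12:L; in-air after throw: [b3@10:L b4@11:R b1@12:L b2@13:R]
Ball 1: thrown@0 h=6 -> first land @6; rethrown@6 h=3 -> second land @9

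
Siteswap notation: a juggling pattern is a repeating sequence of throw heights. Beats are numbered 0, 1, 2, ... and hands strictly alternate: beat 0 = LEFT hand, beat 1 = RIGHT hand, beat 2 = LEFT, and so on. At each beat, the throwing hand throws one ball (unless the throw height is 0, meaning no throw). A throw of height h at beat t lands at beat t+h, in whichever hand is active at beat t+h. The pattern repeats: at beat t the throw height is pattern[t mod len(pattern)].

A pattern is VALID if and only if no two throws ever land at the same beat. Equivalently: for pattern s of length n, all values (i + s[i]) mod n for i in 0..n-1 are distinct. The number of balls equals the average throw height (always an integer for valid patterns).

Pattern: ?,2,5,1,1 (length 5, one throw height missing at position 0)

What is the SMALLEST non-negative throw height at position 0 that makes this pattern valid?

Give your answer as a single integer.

Answer: 1

Derivation:
i=0: s[i]=? (unknown)
i=1: (1 + 2) mod 5 = 3
i=2: (2 + 5) mod 5 = 2
i=3: (3 + 1) mod 5 = 4
i=4: (4 + 1) mod 5 = 0
Known residues: [0, 2, 3, 4]; need a permutation of 0..4, so missing residue r = 1
Need (0 + s) mod 5 = 1; smallest s = (1 - 0) mod 5 = 1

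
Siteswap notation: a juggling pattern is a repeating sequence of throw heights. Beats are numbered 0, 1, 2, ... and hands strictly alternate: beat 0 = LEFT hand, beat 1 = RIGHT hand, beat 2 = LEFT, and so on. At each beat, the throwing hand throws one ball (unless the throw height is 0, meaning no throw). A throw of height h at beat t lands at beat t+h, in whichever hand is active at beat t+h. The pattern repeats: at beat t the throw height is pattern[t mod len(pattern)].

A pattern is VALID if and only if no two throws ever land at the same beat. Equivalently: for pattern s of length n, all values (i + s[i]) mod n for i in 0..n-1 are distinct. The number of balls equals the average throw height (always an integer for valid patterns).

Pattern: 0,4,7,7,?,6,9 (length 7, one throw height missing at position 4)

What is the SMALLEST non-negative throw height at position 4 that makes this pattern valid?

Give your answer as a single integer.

i=0: (0 + 0) mod 7 = 0
i=1: (1 + 4) mod 7 = 5
i=2: (2 + 7) mod 7 = 2
i=3: (3 + 7) mod 7 = 3
i=4: s[i]=? (unknown)
i=5: (5 + 6) mod 7 = 4
i=6: (6 + 9) mod 7 = 1
Known residues: [0, 1, 2, 3, 4, 5]; need a permutation of 0..6, so missing residue r = 6
Need (4 + s) mod 7 = 6; smallest s = (6 - 4) mod 7 = 2

Answer: 2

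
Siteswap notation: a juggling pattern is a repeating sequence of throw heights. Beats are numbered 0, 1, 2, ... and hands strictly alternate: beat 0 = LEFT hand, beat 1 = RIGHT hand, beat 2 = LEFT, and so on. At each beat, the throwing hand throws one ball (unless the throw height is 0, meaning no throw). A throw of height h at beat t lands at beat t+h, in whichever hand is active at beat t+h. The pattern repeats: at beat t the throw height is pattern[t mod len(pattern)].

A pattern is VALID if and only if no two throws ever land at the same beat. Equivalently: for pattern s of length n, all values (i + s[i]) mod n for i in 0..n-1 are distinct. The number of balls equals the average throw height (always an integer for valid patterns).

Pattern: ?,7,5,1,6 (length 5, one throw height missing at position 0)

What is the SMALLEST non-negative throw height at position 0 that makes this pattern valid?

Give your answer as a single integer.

Answer: 1

Derivation:
i=0: s[i]=? (unknown)
i=1: (1 + 7) mod 5 = 3
i=2: (2 + 5) mod 5 = 2
i=3: (3 + 1) mod 5 = 4
i=4: (4 + 6) mod 5 = 0
Known residues: [0, 2, 3, 4]; need a permutation of 0..4, so missing residue r = 1
Need (0 + s) mod 5 = 1; smallest s = (1 - 0) mod 5 = 1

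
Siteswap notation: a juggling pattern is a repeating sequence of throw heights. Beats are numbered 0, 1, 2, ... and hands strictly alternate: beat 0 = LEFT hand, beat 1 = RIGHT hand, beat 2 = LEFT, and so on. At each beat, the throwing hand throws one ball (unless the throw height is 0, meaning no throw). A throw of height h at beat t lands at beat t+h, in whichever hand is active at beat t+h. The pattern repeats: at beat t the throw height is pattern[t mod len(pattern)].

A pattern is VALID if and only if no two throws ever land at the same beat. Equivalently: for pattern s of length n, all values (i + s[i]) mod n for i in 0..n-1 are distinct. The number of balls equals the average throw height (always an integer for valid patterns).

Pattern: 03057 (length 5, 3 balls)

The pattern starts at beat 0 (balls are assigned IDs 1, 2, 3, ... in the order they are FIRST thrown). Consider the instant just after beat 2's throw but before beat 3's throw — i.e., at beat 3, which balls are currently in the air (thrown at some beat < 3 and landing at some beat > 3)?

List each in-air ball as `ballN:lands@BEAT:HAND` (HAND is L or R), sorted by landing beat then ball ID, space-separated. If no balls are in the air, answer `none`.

Answer: ball1:lands@4:L

Derivation:
Beat 1 (R): throw ball1 h=3 -> lands@4:L; in-air after throw: [b1@4:L]
Beat 3 (R): throw ball2 h=5 -> lands@8:L; in-air after throw: [b1@4:L b2@8:L]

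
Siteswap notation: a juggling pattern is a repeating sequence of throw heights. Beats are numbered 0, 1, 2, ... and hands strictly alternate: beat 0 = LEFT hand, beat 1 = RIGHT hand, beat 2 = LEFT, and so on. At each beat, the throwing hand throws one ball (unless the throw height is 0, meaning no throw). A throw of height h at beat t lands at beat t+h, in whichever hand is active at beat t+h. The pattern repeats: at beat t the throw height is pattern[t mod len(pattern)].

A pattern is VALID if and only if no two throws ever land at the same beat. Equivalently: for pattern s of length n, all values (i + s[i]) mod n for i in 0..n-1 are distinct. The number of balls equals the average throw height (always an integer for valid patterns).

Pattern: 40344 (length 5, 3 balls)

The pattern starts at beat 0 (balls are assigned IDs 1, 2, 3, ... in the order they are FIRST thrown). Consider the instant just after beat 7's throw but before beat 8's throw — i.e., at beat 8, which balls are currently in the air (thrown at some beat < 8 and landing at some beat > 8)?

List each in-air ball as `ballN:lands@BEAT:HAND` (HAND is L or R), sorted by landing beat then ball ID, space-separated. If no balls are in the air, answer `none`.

Beat 0 (L): throw ball1 h=4 -> lands@4:L; in-air after throw: [b1@4:L]
Beat 2 (L): throw ball2 h=3 -> lands@5:R; in-air after throw: [b1@4:L b2@5:R]
Beat 3 (R): throw ball3 h=4 -> lands@7:R; in-air after throw: [b1@4:L b2@5:R b3@7:R]
Beat 4 (L): throw ball1 h=4 -> lands@8:L; in-air after throw: [b2@5:R b3@7:R b1@8:L]
Beat 5 (R): throw ball2 h=4 -> lands@9:R; in-air after throw: [b3@7:R b1@8:L b2@9:R]
Beat 7 (R): throw ball3 h=3 -> lands@10:L; in-air after throw: [b1@8:L b2@9:R b3@10:L]
Beat 8 (L): throw ball1 h=4 -> lands@12:L; in-air after throw: [b2@9:R b3@10:L b1@12:L]

Answer: ball2:lands@9:R ball3:lands@10:L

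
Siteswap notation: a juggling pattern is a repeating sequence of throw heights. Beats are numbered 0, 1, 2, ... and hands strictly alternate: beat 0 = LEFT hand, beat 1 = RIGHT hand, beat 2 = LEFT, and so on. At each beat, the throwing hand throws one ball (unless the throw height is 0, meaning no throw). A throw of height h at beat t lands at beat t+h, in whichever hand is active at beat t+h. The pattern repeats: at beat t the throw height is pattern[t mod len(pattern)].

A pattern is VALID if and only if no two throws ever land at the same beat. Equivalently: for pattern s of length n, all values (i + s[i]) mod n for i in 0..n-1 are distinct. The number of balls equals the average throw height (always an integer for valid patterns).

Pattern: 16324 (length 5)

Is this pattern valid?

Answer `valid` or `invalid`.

Answer: invalid

Derivation:
i=0: (i + s[i]) mod n = (0 + 1) mod 5 = 1
i=1: (i + s[i]) mod n = (1 + 6) mod 5 = 2
i=2: (i + s[i]) mod n = (2 + 3) mod 5 = 0
i=3: (i + s[i]) mod n = (3 + 2) mod 5 = 0
i=4: (i + s[i]) mod n = (4 + 4) mod 5 = 3
Residues: [1, 2, 0, 0, 3], distinct: False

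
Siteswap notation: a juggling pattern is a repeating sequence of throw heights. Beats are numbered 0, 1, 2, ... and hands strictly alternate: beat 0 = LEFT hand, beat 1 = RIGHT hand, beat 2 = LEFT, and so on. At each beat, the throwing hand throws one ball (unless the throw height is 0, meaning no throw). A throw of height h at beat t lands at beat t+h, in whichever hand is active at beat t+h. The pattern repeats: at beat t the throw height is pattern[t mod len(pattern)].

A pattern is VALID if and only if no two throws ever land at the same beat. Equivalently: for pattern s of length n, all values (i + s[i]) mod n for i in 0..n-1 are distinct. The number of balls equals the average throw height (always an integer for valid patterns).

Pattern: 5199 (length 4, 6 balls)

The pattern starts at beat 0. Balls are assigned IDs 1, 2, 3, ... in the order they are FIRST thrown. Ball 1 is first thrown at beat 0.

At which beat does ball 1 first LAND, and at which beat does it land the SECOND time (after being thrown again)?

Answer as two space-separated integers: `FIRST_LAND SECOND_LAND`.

Answer: 5 6

Derivation:
Beat 0 (L): throw ball1 h=5 -> lands@5:R; in-air after throw: [b1@5:R]
Beat 1 (R): throw ball2 h=1 -> lands@2:L; in-air after throw: [b2@2:L b1@5:R]
Beat 2 (L): throw ball2 h=9 -> lands@11:R; in-air after throw: [b1@5:R b2@11:R]
Beat 3 (R): throw ball3 h=9 -> lands@12:L; in-air after throw: [b1@5:R b2@11:R b3@12:L]
Beat 4 (L): throw ball4 h=5 -> lands@9:R; in-air after throw: [b1@5:R b4@9:R b2@11:R b3@12:L]
Beat 5 (R): throw ball1 h=1 -> lands@6:L; in-air after throw: [b1@6:L b4@9:R b2@11:R b3@12:L]
Beat 6 (L): throw ball1 h=9 -> lands@15:R; in-air after throw: [b4@9:R b2@11:R b3@12:L b1@15:R]
Ball 1: thrown@0 h=5 -> first land @5; rethrown@5 h=1 -> second land @6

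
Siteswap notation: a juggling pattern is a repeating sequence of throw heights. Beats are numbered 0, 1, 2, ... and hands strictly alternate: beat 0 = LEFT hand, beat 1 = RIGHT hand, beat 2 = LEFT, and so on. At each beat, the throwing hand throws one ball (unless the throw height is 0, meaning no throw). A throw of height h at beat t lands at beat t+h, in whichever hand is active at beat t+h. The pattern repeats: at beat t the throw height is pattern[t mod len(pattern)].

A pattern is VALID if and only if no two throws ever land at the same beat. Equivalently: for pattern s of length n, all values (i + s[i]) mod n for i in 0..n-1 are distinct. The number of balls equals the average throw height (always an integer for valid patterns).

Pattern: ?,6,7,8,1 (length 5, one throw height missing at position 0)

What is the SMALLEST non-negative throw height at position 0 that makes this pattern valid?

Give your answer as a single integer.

i=0: s[i]=? (unknown)
i=1: (1 + 6) mod 5 = 2
i=2: (2 + 7) mod 5 = 4
i=3: (3 + 8) mod 5 = 1
i=4: (4 + 1) mod 5 = 0
Known residues: [0, 1, 2, 4]; need a permutation of 0..4, so missing residue r = 3
Need (0 + s) mod 5 = 3; smallest s = (3 - 0) mod 5 = 3

Answer: 3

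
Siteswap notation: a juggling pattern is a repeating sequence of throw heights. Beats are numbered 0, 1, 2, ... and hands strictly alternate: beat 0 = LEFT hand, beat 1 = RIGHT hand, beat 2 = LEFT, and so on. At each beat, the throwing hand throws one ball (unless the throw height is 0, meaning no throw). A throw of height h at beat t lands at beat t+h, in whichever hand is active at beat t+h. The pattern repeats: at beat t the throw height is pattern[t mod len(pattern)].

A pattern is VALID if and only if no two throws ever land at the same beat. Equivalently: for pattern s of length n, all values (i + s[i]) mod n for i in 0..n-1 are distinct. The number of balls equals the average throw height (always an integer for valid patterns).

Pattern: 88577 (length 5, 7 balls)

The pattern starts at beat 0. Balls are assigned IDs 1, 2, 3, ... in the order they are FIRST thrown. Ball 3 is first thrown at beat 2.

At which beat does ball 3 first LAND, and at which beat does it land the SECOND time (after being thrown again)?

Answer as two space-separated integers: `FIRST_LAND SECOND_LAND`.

Answer: 7 12

Derivation:
Beat 0 (L): throw ball1 h=8 -> lands@8:L; in-air after throw: [b1@8:L]
Beat 1 (R): throw ball2 h=8 -> lands@9:R; in-air after throw: [b1@8:L b2@9:R]
Beat 2 (L): throw ball3 h=5 -> lands@7:R; in-air after throw: [b3@7:R b1@8:L b2@9:R]
Beat 3 (R): throw ball4 h=7 -> lands@10:L; in-air after throw: [b3@7:R b1@8:L b2@9:R b4@10:L]
Beat 4 (L): throw ball5 h=7 -> lands@11:R; in-air after throw: [b3@7:R b1@8:L b2@9:R b4@10:L b5@11:R]
Beat 5 (R): throw ball6 h=8 -> lands@13:R; in-air after throw: [b3@7:R b1@8:L b2@9:R b4@10:L b5@11:R b6@13:R]
Beat 6 (L): throw ball7 h=8 -> lands@14:L; in-air after throw: [b3@7:R b1@8:L b2@9:R b4@10:L b5@11:R b6@13:R b7@14:L]
Beat 7 (R): throw ball3 h=5 -> lands@12:L; in-air after throw: [b1@8:L b2@9:R b4@10:L b5@11:R b3@12:L b6@13:R b7@14:L]
Beat 8 (L): throw ball1 h=7 -> lands@15:R; in-air after throw: [b2@9:R b4@10:L b5@11:R b3@12:L b6@13:R b7@14:L b1@15:R]
Beat 9 (R): throw ball2 h=7 -> lands@16:L; in-air after throw: [b4@10:L b5@11:R b3@12:L b6@13:R b7@14:L b1@15:R b2@16:L]
Beat 10 (L): throw ball4 h=8 -> lands@18:L; in-air after throw: [b5@11:R b3@12:L b6@13:R b7@14:L b1@15:R b2@16:L b4@18:L]
Beat 11 (R): throw ball5 h=8 -> lands@19:R; in-air after throw: [b3@12:L b6@13:R b7@14:L b1@15:R b2@16:L b4@18:L b5@19:R]
Beat 12 (L): throw ball3 h=5 -> lands@17:R; in-air after throw: [b6@13:R b7@14:L b1@15:R b2@16:L b3@17:R b4@18:L b5@19:R]
Ball 3: thrown@2 h=5 -> first land @7; rethrown@7 h=5 -> second land @12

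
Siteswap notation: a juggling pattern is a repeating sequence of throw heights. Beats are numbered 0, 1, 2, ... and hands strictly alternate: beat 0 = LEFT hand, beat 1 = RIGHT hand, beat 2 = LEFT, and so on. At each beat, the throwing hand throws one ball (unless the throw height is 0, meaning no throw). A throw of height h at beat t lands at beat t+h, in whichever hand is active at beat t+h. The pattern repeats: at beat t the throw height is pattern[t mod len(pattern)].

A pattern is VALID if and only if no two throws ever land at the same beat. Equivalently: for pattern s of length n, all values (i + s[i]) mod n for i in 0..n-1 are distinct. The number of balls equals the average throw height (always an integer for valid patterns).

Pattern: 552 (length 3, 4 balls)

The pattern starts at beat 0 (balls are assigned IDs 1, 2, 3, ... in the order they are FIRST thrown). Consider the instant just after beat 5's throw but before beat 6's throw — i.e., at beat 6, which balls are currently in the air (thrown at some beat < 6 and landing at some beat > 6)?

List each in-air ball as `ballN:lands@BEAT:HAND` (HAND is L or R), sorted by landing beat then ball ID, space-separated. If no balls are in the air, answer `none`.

Answer: ball1:lands@7:R ball4:lands@8:L ball3:lands@9:R

Derivation:
Beat 0 (L): throw ball1 h=5 -> lands@5:R; in-air after throw: [b1@5:R]
Beat 1 (R): throw ball2 h=5 -> lands@6:L; in-air after throw: [b1@5:R b2@6:L]
Beat 2 (L): throw ball3 h=2 -> lands@4:L; in-air after throw: [b3@4:L b1@5:R b2@6:L]
Beat 3 (R): throw ball4 h=5 -> lands@8:L; in-air after throw: [b3@4:L b1@5:R b2@6:L b4@8:L]
Beat 4 (L): throw ball3 h=5 -> lands@9:R; in-air after throw: [b1@5:R b2@6:L b4@8:L b3@9:R]
Beat 5 (R): throw ball1 h=2 -> lands@7:R; in-air after throw: [b2@6:L b1@7:R b4@8:L b3@9:R]
Beat 6 (L): throw ball2 h=5 -> lands@11:R; in-air after throw: [b1@7:R b4@8:L b3@9:R b2@11:R]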